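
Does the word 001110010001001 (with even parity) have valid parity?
Sum of all bits: 0+0+1+1+1+0+0+1+0+0+0+1+0+0+1 = 6; 6 mod 2 = 0. Result is 0 → valid parity.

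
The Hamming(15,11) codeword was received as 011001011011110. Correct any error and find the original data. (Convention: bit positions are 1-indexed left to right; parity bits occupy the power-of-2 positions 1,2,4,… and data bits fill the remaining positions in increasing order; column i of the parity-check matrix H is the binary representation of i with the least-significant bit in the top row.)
Syndrome s = H · r^T (mod 2), r = 011001011011110:
  s[0] = (101010101010101)·(011001011011110) mod 2 = 0+0+1+0+0+0+0+0+1+0+1+0+1+0+0 mod 2 = 0
  s[1] = (011001100110011)·(011001011011110) mod 2 = 0+1+1+0+0+1+0+0+0+0+1+0+0+1+0 mod 2 = 1
  s[2] = (000111100001111)·(011001011011110) mod 2 = 0+0+0+0+0+1+0+0+0+0+0+1+1+1+0 mod 2 = 0
  s[3] = (000000011111111)·(011001011011110) mod 2 = 0+0+0+0+0+0+0+1+1+0+1+1+1+1+0 mod 2 = 0
Syndrome = 0100
Column 2 of H equals this syndrome → error at bit 2 (1-indexed).
Flip bit 2: 011001011011110 → 001001011011110
Extract data bits at positions {3,5,6,7,9,10,11,12,13,14,15}: 10101011110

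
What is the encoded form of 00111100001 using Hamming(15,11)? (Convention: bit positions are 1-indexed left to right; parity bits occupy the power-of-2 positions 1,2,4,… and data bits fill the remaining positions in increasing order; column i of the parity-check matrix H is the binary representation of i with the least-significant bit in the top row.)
Codeword c = d · G (mod 2), d = 00111100001:
  c[0] = d·G[:,0] = (00111100001)·(11011010101) mod 2 = 0+0+0+1+1+0+0+0+0+0+1 mod 2 = 1
  c[1] = d·G[:,1] = (00111100001)·(10110110011) mod 2 = 0+0+1+1+0+1+0+0+0+0+1 mod 2 = 0
  c[2] = d·G[:,2] = (00111100001)·(10000000000) mod 2 = 0+0+0+0+0+0+0+0+0+0+0 mod 2 = 0
  c[3] = d·G[:,3] = (00111100001)·(01110001111) mod 2 = 0+0+1+1+0+0+0+0+0+0+1 mod 2 = 1
  c[4] = d·G[:,4] = (00111100001)·(01000000000) mod 2 = 0+0+0+0+0+0+0+0+0+0+0 mod 2 = 0
  c[5] = d·G[:,5] = (00111100001)·(00100000000) mod 2 = 0+0+1+0+0+0+0+0+0+0+0 mod 2 = 1
  c[6] = d·G[:,6] = (00111100001)·(00010000000) mod 2 = 0+0+0+1+0+0+0+0+0+0+0 mod 2 = 1
  c[7] = d·G[:,7] = (00111100001)·(00001111111) mod 2 = 0+0+0+0+1+1+0+0+0+0+1 mod 2 = 1
  c[8] = d·G[:,8] = (00111100001)·(00001000000) mod 2 = 0+0+0+0+1+0+0+0+0+0+0 mod 2 = 1
  c[9] = d·G[:,9] = (00111100001)·(00000100000) mod 2 = 0+0+0+0+0+1+0+0+0+0+0 mod 2 = 1
  c[10] = d·G[:,10] = (00111100001)·(00000010000) mod 2 = 0+0+0+0+0+0+0+0+0+0+0 mod 2 = 0
  c[11] = d·G[:,11] = (00111100001)·(00000001000) mod 2 = 0+0+0+0+0+0+0+0+0+0+0 mod 2 = 0
  c[12] = d·G[:,12] = (00111100001)·(00000000100) mod 2 = 0+0+0+0+0+0+0+0+0+0+0 mod 2 = 0
  c[13] = d·G[:,13] = (00111100001)·(00000000010) mod 2 = 0+0+0+0+0+0+0+0+0+0+0 mod 2 = 0
  c[14] = d·G[:,14] = (00111100001)·(00000000001) mod 2 = 0+0+0+0+0+0+0+0+0+0+1 mod 2 = 1
Codeword = 100101111100001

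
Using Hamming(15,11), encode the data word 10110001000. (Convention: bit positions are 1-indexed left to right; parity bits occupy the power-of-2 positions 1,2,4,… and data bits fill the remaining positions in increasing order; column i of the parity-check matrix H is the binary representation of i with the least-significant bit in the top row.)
Codeword c = d · G (mod 2), d = 10110001000:
  c[0] = d·G[:,0] = (10110001000)·(11011010101) mod 2 = 1+0+0+1+0+0+0+0+0+0+0 mod 2 = 0
  c[1] = d·G[:,1] = (10110001000)·(10110110011) mod 2 = 1+0+1+1+0+0+0+0+0+0+0 mod 2 = 1
  c[2] = d·G[:,2] = (10110001000)·(10000000000) mod 2 = 1+0+0+0+0+0+0+0+0+0+0 mod 2 = 1
  c[3] = d·G[:,3] = (10110001000)·(01110001111) mod 2 = 0+0+1+1+0+0+0+1+0+0+0 mod 2 = 1
  c[4] = d·G[:,4] = (10110001000)·(01000000000) mod 2 = 0+0+0+0+0+0+0+0+0+0+0 mod 2 = 0
  c[5] = d·G[:,5] = (10110001000)·(00100000000) mod 2 = 0+0+1+0+0+0+0+0+0+0+0 mod 2 = 1
  c[6] = d·G[:,6] = (10110001000)·(00010000000) mod 2 = 0+0+0+1+0+0+0+0+0+0+0 mod 2 = 1
  c[7] = d·G[:,7] = (10110001000)·(00001111111) mod 2 = 0+0+0+0+0+0+0+1+0+0+0 mod 2 = 1
  c[8] = d·G[:,8] = (10110001000)·(00001000000) mod 2 = 0+0+0+0+0+0+0+0+0+0+0 mod 2 = 0
  c[9] = d·G[:,9] = (10110001000)·(00000100000) mod 2 = 0+0+0+0+0+0+0+0+0+0+0 mod 2 = 0
  c[10] = d·G[:,10] = (10110001000)·(00000010000) mod 2 = 0+0+0+0+0+0+0+0+0+0+0 mod 2 = 0
  c[11] = d·G[:,11] = (10110001000)·(00000001000) mod 2 = 0+0+0+0+0+0+0+1+0+0+0 mod 2 = 1
  c[12] = d·G[:,12] = (10110001000)·(00000000100) mod 2 = 0+0+0+0+0+0+0+0+0+0+0 mod 2 = 0
  c[13] = d·G[:,13] = (10110001000)·(00000000010) mod 2 = 0+0+0+0+0+0+0+0+0+0+0 mod 2 = 0
  c[14] = d·G[:,14] = (10110001000)·(00000000001) mod 2 = 0+0+0+0+0+0+0+0+0+0+0 mod 2 = 0
Codeword = 011101110001000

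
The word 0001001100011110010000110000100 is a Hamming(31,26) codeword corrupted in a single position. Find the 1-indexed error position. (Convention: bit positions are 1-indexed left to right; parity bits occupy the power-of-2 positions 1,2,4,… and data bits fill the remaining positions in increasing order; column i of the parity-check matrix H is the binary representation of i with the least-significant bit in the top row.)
Syndrome s = H · r^T (mod 2), r = 0001001100011110010000110000100:
  s[0] = (1010101010101010101010101010101)·(0001001100011110010000110000100) mod 2 = 0+0+0+0+0+0+1+0+0+0+0+0+1+0+1+0+0+0+0+0+0+0+1+0+0+0+0+0+1+0+0 mod 2 = 1
  s[1] = (0110011001100110011001100110011)·(0001001100011110010000110000100) mod 2 = 0+0+0+0+0+0+1+0+0+0+0+0+0+1+1+0+0+1+0+0+0+0+1+0+0+0+0+0+0+0+0 mod 2 = 1
  s[2] = (0001111000011110000111100001111)·(0001001100011110010000110000100) mod 2 = 0+0+0+1+0+0+1+0+0+0+0+1+1+1+1+0+0+0+0+0+0+0+1+0+0+0+0+0+1+0+0 mod 2 = 0
  s[3] = (0000000111111110000000011111111)·(0001001100011110010000110000100) mod 2 = 0+0+0+0+0+0+0+1+0+0+0+1+1+1+1+0+0+0+0+0+0+0+0+1+0+0+0+0+1+0+0 mod 2 = 1
  s[4] = (0000000000000001111111111111111)·(0001001100011110010000110000100) mod 2 = 0+0+0+0+0+0+0+0+0+0+0+0+0+0+0+0+0+1+0+0+0+0+1+1+0+0+0+0+1+0+0 mod 2 = 0
Syndrome = 11010
Column i of H is the binary representation of i, so the syndrome is the binary index of the flipped bit.
Read s = 11010 with s[0] as LSB: 1·2^0 + 1·2^1 + 0·2^2 + 1·2^3 + 0·2^4 = 11.
Error is at bit position 11.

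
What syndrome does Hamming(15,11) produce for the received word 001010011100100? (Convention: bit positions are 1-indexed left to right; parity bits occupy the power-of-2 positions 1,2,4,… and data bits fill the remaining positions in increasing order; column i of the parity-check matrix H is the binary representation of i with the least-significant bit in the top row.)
Syndrome s = H · r^T (mod 2), r = 001010011100100:
  s[0] = (101010101010101)·(001010011100100) mod 2 = 0+0+1+0+1+0+0+0+1+0+0+0+1+0+0 mod 2 = 0
  s[1] = (011001100110011)·(001010011100100) mod 2 = 0+0+1+0+0+0+0+0+0+1+0+0+0+0+0 mod 2 = 0
  s[2] = (000111100001111)·(001010011100100) mod 2 = 0+0+0+0+1+0+0+0+0+0+0+0+1+0+0 mod 2 = 0
  s[3] = (000000011111111)·(001010011100100) mod 2 = 0+0+0+0+0+0+0+1+1+1+0+0+1+0+0 mod 2 = 0
Syndrome = 0000
s = 0: no error detected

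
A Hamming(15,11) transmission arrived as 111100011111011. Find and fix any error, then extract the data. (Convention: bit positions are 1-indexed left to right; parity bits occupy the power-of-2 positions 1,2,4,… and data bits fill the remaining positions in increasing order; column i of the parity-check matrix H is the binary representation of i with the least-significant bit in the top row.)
Syndrome s = H · r^T (mod 2), r = 111100011111011:
  s[0] = (101010101010101)·(111100011111011) mod 2 = 1+0+1+0+0+0+0+0+1+0+1+0+0+0+1 mod 2 = 1
  s[1] = (011001100110011)·(111100011111011) mod 2 = 0+1+1+0+0+0+0+0+0+1+1+0+0+1+1 mod 2 = 0
  s[2] = (000111100001111)·(111100011111011) mod 2 = 0+0+0+1+0+0+0+0+0+0+0+1+0+1+1 mod 2 = 0
  s[3] = (000000011111111)·(111100011111011) mod 2 = 0+0+0+0+0+0+0+1+1+1+1+1+0+1+1 mod 2 = 1
Syndrome = 1001
Column 9 of H equals this syndrome → error at bit 9 (1-indexed).
Flip bit 9: 111100011111011 → 111100010111011
Extract data bits at positions {3,5,6,7,9,10,11,12,13,14,15}: 10000111011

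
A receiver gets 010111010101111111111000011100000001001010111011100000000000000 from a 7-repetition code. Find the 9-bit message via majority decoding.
Split into 7-bit blocks and majority-vote each:
  block 1 = 0101110: 4 ones, 3 zeros → 1
  block 2 = 1010111: 5 ones, 2 zeros → 1
  block 3 = 1111111: 7 ones, 0 zeros → 1
  block 4 = 0000111: 3 ones, 4 zeros → 0
  block 5 = 0000000: 0 ones, 7 zeros → 0
  block 6 = 1001010: 3 ones, 4 zeros → 0
  block 7 = 1110111: 6 ones, 1 zeros → 1
  block 8 = 0000000: 0 ones, 7 zeros → 0
  block 9 = 0000000: 0 ones, 7 zeros → 0
Decoded = 111000100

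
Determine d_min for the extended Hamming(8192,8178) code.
d_min = 4 (adding an overall parity bit to Hamming(8191,8178) raises d_min from 3 to 4).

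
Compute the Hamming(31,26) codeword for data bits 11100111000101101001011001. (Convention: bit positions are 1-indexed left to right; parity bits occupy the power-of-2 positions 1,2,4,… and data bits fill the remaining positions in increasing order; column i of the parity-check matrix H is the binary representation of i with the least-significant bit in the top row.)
Codeword c = d · G (mod 2), d = 11100111000101101001011001:
  c[0] = d·G[:,0] = (11100111000101101001011001)·(11011010101101010101010101) mod 2 = 1+1+0+0+0+0+1+0+0+0+0+1+0+1+0+0+0+0+0+1+0+1+0+0+0+1 mod 2 = 0
  c[1] = d·G[:,1] = (11100111000101101001011001)·(10110110011011001100110011) mod 2 = 1+0+1+0+0+1+1+0+0+0+0+0+0+1+0+0+1+0+0+0+0+1+0+0+0+1 mod 2 = 0
  c[2] = d·G[:,2] = (11100111000101101001011001)·(10000000000000000000000000) mod 2 = 1+0+0+0+0+0+0+0+0+0+0+0+0+0+0+0+0+0+0+0+0+0+0+0+0+0 mod 2 = 1
  c[3] = d·G[:,3] = (11100111000101101001011001)·(01110001111000111100001111) mod 2 = 0+1+1+0+0+0+0+1+0+0+0+0+0+0+1+0+1+0+0+0+0+0+1+0+0+1 mod 2 = 1
  c[4] = d·G[:,4] = (11100111000101101001011001)·(01000000000000000000000000) mod 2 = 0+1+0+0+0+0+0+0+0+0+0+0+0+0+0+0+0+0+0+0+0+0+0+0+0+0 mod 2 = 1
  c[5] = d·G[:,5] = (11100111000101101001011001)·(00100000000000000000000000) mod 2 = 0+0+1+0+0+0+0+0+0+0+0+0+0+0+0+0+0+0+0+0+0+0+0+0+0+0 mod 2 = 1
  c[6] = d·G[:,6] = (11100111000101101001011001)·(00010000000000000000000000) mod 2 = 0+0+0+0+0+0+0+0+0+0+0+0+0+0+0+0+0+0+0+0+0+0+0+0+0+0 mod 2 = 0
  c[7] = d·G[:,7] = (11100111000101101001011001)·(00001111111000000011111111) mod 2 = 0+0+0+0+0+1+1+1+0+0+0+0+0+0+0+0+0+0+0+1+0+1+1+0+0+1 mod 2 = 1
  c[8] = d·G[:,8] = (11100111000101101001011001)·(00001000000000000000000000) mod 2 = 0+0+0+0+0+0+0+0+0+0+0+0+0+0+0+0+0+0+0+0+0+0+0+0+0+0 mod 2 = 0
  c[9] = d·G[:,9] = (11100111000101101001011001)·(00000100000000000000000000) mod 2 = 0+0+0+0+0+1+0+0+0+0+0+0+0+0+0+0+0+0+0+0+0+0+0+0+0+0 mod 2 = 1
  c[10] = d·G[:,10] = (11100111000101101001011001)·(00000010000000000000000000) mod 2 = 0+0+0+0+0+0+1+0+0+0+0+0+0+0+0+0+0+0+0+0+0+0+0+0+0+0 mod 2 = 1
  c[11] = d·G[:,11] = (11100111000101101001011001)·(00000001000000000000000000) mod 2 = 0+0+0+0+0+0+0+1+0+0+0+0+0+0+0+0+0+0+0+0+0+0+0+0+0+0 mod 2 = 1
  c[12] = d·G[:,12] = (11100111000101101001011001)·(00000000100000000000000000) mod 2 = 0+0+0+0+0+0+0+0+0+0+0+0+0+0+0+0+0+0+0+0+0+0+0+0+0+0 mod 2 = 0
  c[13] = d·G[:,13] = (11100111000101101001011001)·(00000000010000000000000000) mod 2 = 0+0+0+0+0+0+0+0+0+0+0+0+0+0+0+0+0+0+0+0+0+0+0+0+0+0 mod 2 = 0
  c[14] = d·G[:,14] = (11100111000101101001011001)·(00000000001000000000000000) mod 2 = 0+0+0+0+0+0+0+0+0+0+0+0+0+0+0+0+0+0+0+0+0+0+0+0+0+0 mod 2 = 0
  c[15] = d·G[:,15] = (11100111000101101001011001)·(00000000000111111111111111) mod 2 = 0+0+0+0+0+0+0+0+0+0+0+1+0+1+1+0+1+0+0+1+0+1+1+0+0+1 mod 2 = 0
  c[16] = d·G[:,16] = (11100111000101101001011001)·(00000000000100000000000000) mod 2 = 0+0+0+0+0+0+0+0+0+0+0+1+0+0+0+0+0+0+0+0+0+0+0+0+0+0 mod 2 = 1
  c[17] = d·G[:,17] = (11100111000101101001011001)·(00000000000010000000000000) mod 2 = 0+0+0+0+0+0+0+0+0+0+0+0+0+0+0+0+0+0+0+0+0+0+0+0+0+0 mod 2 = 0
  c[18] = d·G[:,18] = (11100111000101101001011001)·(00000000000001000000000000) mod 2 = 0+0+0+0+0+0+0+0+0+0+0+0+0+1+0+0+0+0+0+0+0+0+0+0+0+0 mod 2 = 1
  c[19] = d·G[:,19] = (11100111000101101001011001)·(00000000000000100000000000) mod 2 = 0+0+0+0+0+0+0+0+0+0+0+0+0+0+1+0+0+0+0+0+0+0+0+0+0+0 mod 2 = 1
  c[20] = d·G[:,20] = (11100111000101101001011001)·(00000000000000010000000000) mod 2 = 0+0+0+0+0+0+0+0+0+0+0+0+0+0+0+0+0+0+0+0+0+0+0+0+0+0 mod 2 = 0
  c[21] = d·G[:,21] = (11100111000101101001011001)·(00000000000000001000000000) mod 2 = 0+0+0+0+0+0+0+0+0+0+0+0+0+0+0+0+1+0+0+0+0+0+0+0+0+0 mod 2 = 1
  c[22] = d·G[:,22] = (11100111000101101001011001)·(00000000000000000100000000) mod 2 = 0+0+0+0+0+0+0+0+0+0+0+0+0+0+0+0+0+0+0+0+0+0+0+0+0+0 mod 2 = 0
  c[23] = d·G[:,23] = (11100111000101101001011001)·(00000000000000000010000000) mod 2 = 0+0+0+0+0+0+0+0+0+0+0+0+0+0+0+0+0+0+0+0+0+0+0+0+0+0 mod 2 = 0
  c[24] = d·G[:,24] = (11100111000101101001011001)·(00000000000000000001000000) mod 2 = 0+0+0+0+0+0+0+0+0+0+0+0+0+0+0+0+0+0+0+1+0+0+0+0+0+0 mod 2 = 1
  c[25] = d·G[:,25] = (11100111000101101001011001)·(00000000000000000000100000) mod 2 = 0+0+0+0+0+0+0+0+0+0+0+0+0+0+0+0+0+0+0+0+0+0+0+0+0+0 mod 2 = 0
  c[26] = d·G[:,26] = (11100111000101101001011001)·(00000000000000000000010000) mod 2 = 0+0+0+0+0+0+0+0+0+0+0+0+0+0+0+0+0+0+0+0+0+1+0+0+0+0 mod 2 = 1
  c[27] = d·G[:,27] = (11100111000101101001011001)·(00000000000000000000001000) mod 2 = 0+0+0+0+0+0+0+0+0+0+0+0+0+0+0+0+0+0+0+0+0+0+1+0+0+0 mod 2 = 1
  c[28] = d·G[:,28] = (11100111000101101001011001)·(00000000000000000000000100) mod 2 = 0+0+0+0+0+0+0+0+0+0+0+0+0+0+0+0+0+0+0+0+0+0+0+0+0+0 mod 2 = 0
  c[29] = d·G[:,29] = (11100111000101101001011001)·(00000000000000000000000010) mod 2 = 0+0+0+0+0+0+0+0+0+0+0+0+0+0+0+0+0+0+0+0+0+0+0+0+0+0 mod 2 = 0
  c[30] = d·G[:,30] = (11100111000101101001011001)·(00000000000000000000000001) mod 2 = 0+0+0+0+0+0+0+0+0+0+0+0+0+0+0+0+0+0+0+0+0+0+0+0+0+1 mod 2 = 1
Codeword = 0011110101110000101101001011001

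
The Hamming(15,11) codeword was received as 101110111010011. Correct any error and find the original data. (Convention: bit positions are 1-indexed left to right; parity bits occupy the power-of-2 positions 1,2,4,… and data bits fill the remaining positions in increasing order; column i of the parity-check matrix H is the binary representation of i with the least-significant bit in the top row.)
Syndrome s = H · r^T (mod 2), r = 101110111010011:
  s[0] = (101010101010101)·(101110111010011) mod 2 = 1+0+1+0+1+0+1+0+1+0+1+0+0+0+1 mod 2 = 1
  s[1] = (011001100110011)·(101110111010011) mod 2 = 0+0+1+0+0+0+1+0+0+0+1+0+0+1+1 mod 2 = 1
  s[2] = (000111100001111)·(101110111010011) mod 2 = 0+0+0+1+1+0+1+0+0+0+0+0+0+1+1 mod 2 = 1
  s[3] = (000000011111111)·(101110111010011) mod 2 = 0+0+0+0+0+0+0+1+1+0+1+0+0+1+1 mod 2 = 1
Syndrome = 1111
Column 15 of H equals this syndrome → error at bit 15 (1-indexed).
Flip bit 15: 101110111010011 → 101110111010010
Extract data bits at positions {3,5,6,7,9,10,11,12,13,14,15}: 11011010010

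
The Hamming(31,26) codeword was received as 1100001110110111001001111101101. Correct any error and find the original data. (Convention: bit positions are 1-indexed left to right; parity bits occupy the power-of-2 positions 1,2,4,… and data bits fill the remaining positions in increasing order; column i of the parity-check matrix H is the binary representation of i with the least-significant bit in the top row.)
Syndrome s = H · r^T (mod 2), r = 1100001110110111001001111101101:
  s[0] = (1010101010101010101010101010101)·(1100001110110111001001111101101) mod 2 = 1+0+0+0+0+0+1+0+1+0+1+0+0+0+1+0+0+0+1+0+0+0+1+0+1+0+0+0+1+0+1 mod 2 = 0
  s[1] = (0110011001100110011001100110011)·(1100001110110111001001111101101) mod 2 = 0+1+0+0+0+0+1+0+0+0+1+0+0+1+1+0+0+0+1+0+0+1+1+0+0+1+0+0+0+0+1 mod 2 = 0
  s[2] = (0001111000011110000111100001111)·(1100001110110111001001111101101) mod 2 = 0+0+0+0+0+0+1+0+0+0+0+1+0+1+1+0+0+0+0+0+0+1+1+0+0+0+0+1+1+0+1 mod 2 = 1
  s[3] = (0000000111111110000000011111111)·(1100001110110111001001111101101) mod 2 = 0+0+0+0+0+0+0+1+1+0+1+1+0+1+1+0+0+0+0+0+0+0+0+1+1+1+0+1+1+0+1 mod 2 = 0
  s[4] = (0000000000000001111111111111111)·(1100001110110111001001111101101) mod 2 = 0+0+0+0+0+0+0+0+0+0+0+0+0+0+0+1+0+0+1+0+0+1+1+1+1+1+0+1+1+0+1 mod 2 = 0
Syndrome = 00100
Column 4 of H equals this syndrome → error at bit 4 (1-indexed).
Flip bit 4: 1100001110110111001001111101101 → 1101001110110111001001111101101
Extract data bits at positions {3,5,6,7,9,10,11,12,13,14,15,17,18,19,20,21,22,23,24,25,26,27,28,29,30,31}: 00011011011001001111101101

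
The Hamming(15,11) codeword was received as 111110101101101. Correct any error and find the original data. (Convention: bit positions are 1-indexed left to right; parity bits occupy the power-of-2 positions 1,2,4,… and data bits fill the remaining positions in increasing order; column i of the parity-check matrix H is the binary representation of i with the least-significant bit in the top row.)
Syndrome s = H · r^T (mod 2), r = 111110101101101:
  s[0] = (101010101010101)·(111110101101101) mod 2 = 1+0+1+0+1+0+1+0+1+0+0+0+1+0+1 mod 2 = 1
  s[1] = (011001100110011)·(111110101101101) mod 2 = 0+1+1+0+0+0+1+0+0+1+0+0+0+0+1 mod 2 = 1
  s[2] = (000111100001111)·(111110101101101) mod 2 = 0+0+0+1+1+0+1+0+0+0+0+1+1+0+1 mod 2 = 0
  s[3] = (000000011111111)·(111110101101101) mod 2 = 0+0+0+0+0+0+0+0+1+1+0+1+1+0+1 mod 2 = 1
Syndrome = 1101
Column 11 of H equals this syndrome → error at bit 11 (1-indexed).
Flip bit 11: 111110101101101 → 111110101111101
Extract data bits at positions {3,5,6,7,9,10,11,12,13,14,15}: 11011111101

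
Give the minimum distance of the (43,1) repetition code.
d_min = 43 (the only two codewords are 0…0 and 1…1, differing in all 43 positions).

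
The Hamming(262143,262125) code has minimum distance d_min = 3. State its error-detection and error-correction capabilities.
Detection only: up to d_min − 1 = 2 errors.
Correction: up to ⌊(d_min − 1)/2⌋ = ⌊2/2⌋ = 1 errors.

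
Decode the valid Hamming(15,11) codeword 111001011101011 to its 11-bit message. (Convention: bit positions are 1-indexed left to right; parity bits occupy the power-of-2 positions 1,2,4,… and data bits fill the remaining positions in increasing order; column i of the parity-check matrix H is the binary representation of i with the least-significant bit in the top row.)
Parity bits occupy power-of-2 positions; data bits are at positions {3,5,6,7,9,10,11,12,13,14,15} (1-indexed).
Extract: c[3]=1 c[5]=0 c[6]=1 c[7]=0 c[9]=1 c[10]=1 c[11]=0 c[12]=1 c[13]=0 c[14]=1 c[15]=1
Data = 10101101011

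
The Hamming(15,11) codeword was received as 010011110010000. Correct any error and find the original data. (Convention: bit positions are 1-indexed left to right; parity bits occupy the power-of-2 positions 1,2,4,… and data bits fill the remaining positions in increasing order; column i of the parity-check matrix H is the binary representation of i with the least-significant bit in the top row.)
Syndrome s = H · r^T (mod 2), r = 010011110010000:
  s[0] = (101010101010101)·(010011110010000) mod 2 = 0+0+0+0+1+0+1+0+0+0+1+0+0+0+0 mod 2 = 1
  s[1] = (011001100110011)·(010011110010000) mod 2 = 0+1+0+0+0+1+1+0+0+0+1+0+0+0+0 mod 2 = 0
  s[2] = (000111100001111)·(010011110010000) mod 2 = 0+0+0+0+1+1+1+0+0+0+0+0+0+0+0 mod 2 = 1
  s[3] = (000000011111111)·(010011110010000) mod 2 = 0+0+0+0+0+0+0+1+0+0+1+0+0+0+0 mod 2 = 0
Syndrome = 1010
Column 5 of H equals this syndrome → error at bit 5 (1-indexed).
Flip bit 5: 010011110010000 → 010001110010000
Extract data bits at positions {3,5,6,7,9,10,11,12,13,14,15}: 00110010000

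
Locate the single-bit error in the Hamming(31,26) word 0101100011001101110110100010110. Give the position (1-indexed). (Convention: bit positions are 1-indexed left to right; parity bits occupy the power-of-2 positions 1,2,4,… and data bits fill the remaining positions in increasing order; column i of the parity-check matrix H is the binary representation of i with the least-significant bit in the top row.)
Syndrome s = H · r^T (mod 2), r = 0101100011001101110110100010110:
  s[0] = (1010101010101010101010101010101)·(0101100011001101110110100010110) mod 2 = 0+0+0+0+1+0+0+0+1+0+0+0+1+0+0+0+1+0+0+0+1+0+1+0+0+0+1+0+1+0+0 mod 2 = 0
  s[1] = (0110011001100110011001100110011)·(0101100011001101110110100010110) mod 2 = 0+1+0+0+0+0+0+0+0+1+0+0+0+1+0+0+0+1+0+0+0+0+1+0+0+0+1+0+0+1+0 mod 2 = 1
  s[2] = (0001111000011110000111100001111)·(0101100011001101110110100010110) mod 2 = 0+0+0+1+1+0+0+0+0+0+0+0+1+1+0+0+0+0+0+1+1+0+1+0+0+0+0+0+1+1+0 mod 2 = 1
  s[3] = (0000000111111110000000011111111)·(0101100011001101110110100010110) mod 2 = 0+0+0+0+0+0+0+0+1+1+0+0+1+1+0+0+0+0+0+0+0+0+0+0+0+0+1+0+1+1+0 mod 2 = 1
  s[4] = (0000000000000001111111111111111)·(0101100011001101110110100010110) mod 2 = 0+0+0+0+0+0+0+0+0+0+0+0+0+0+0+1+1+1+0+1+1+0+1+0+0+0+1+0+1+1+0 mod 2 = 1
Syndrome = 01111
Column i of H is the binary representation of i, so the syndrome is the binary index of the flipped bit.
Read s = 01111 with s[0] as LSB: 0·2^0 + 1·2^1 + 1·2^2 + 1·2^3 + 1·2^4 = 30.
Error is at bit position 30.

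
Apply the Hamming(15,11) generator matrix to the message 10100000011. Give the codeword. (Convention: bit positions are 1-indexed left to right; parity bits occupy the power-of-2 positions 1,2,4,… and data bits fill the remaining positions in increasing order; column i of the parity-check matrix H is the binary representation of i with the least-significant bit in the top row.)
Codeword c = d · G (mod 2), d = 10100000011:
  c[0] = d·G[:,0] = (10100000011)·(11011010101) mod 2 = 1+0+0+0+0+0+0+0+0+0+1 mod 2 = 0
  c[1] = d·G[:,1] = (10100000011)·(10110110011) mod 2 = 1+0+1+0+0+0+0+0+0+1+1 mod 2 = 0
  c[2] = d·G[:,2] = (10100000011)·(10000000000) mod 2 = 1+0+0+0+0+0+0+0+0+0+0 mod 2 = 1
  c[3] = d·G[:,3] = (10100000011)·(01110001111) mod 2 = 0+0+1+0+0+0+0+0+0+1+1 mod 2 = 1
  c[4] = d·G[:,4] = (10100000011)·(01000000000) mod 2 = 0+0+0+0+0+0+0+0+0+0+0 mod 2 = 0
  c[5] = d·G[:,5] = (10100000011)·(00100000000) mod 2 = 0+0+1+0+0+0+0+0+0+0+0 mod 2 = 1
  c[6] = d·G[:,6] = (10100000011)·(00010000000) mod 2 = 0+0+0+0+0+0+0+0+0+0+0 mod 2 = 0
  c[7] = d·G[:,7] = (10100000011)·(00001111111) mod 2 = 0+0+0+0+0+0+0+0+0+1+1 mod 2 = 0
  c[8] = d·G[:,8] = (10100000011)·(00001000000) mod 2 = 0+0+0+0+0+0+0+0+0+0+0 mod 2 = 0
  c[9] = d·G[:,9] = (10100000011)·(00000100000) mod 2 = 0+0+0+0+0+0+0+0+0+0+0 mod 2 = 0
  c[10] = d·G[:,10] = (10100000011)·(00000010000) mod 2 = 0+0+0+0+0+0+0+0+0+0+0 mod 2 = 0
  c[11] = d·G[:,11] = (10100000011)·(00000001000) mod 2 = 0+0+0+0+0+0+0+0+0+0+0 mod 2 = 0
  c[12] = d·G[:,12] = (10100000011)·(00000000100) mod 2 = 0+0+0+0+0+0+0+0+0+0+0 mod 2 = 0
  c[13] = d·G[:,13] = (10100000011)·(00000000010) mod 2 = 0+0+0+0+0+0+0+0+0+1+0 mod 2 = 1
  c[14] = d·G[:,14] = (10100000011)·(00000000001) mod 2 = 0+0+0+0+0+0+0+0+0+0+1 mod 2 = 1
Codeword = 001101000000011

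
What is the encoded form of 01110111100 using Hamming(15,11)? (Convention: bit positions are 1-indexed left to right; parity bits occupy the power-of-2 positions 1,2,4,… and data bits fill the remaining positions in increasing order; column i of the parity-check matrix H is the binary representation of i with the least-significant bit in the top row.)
Codeword c = d · G (mod 2), d = 01110111100:
  c[0] = d·G[:,0] = (01110111100)·(11011010101) mod 2 = 0+1+0+1+0+0+1+0+1+0+0 mod 2 = 0
  c[1] = d·G[:,1] = (01110111100)·(10110110011) mod 2 = 0+0+1+1+0+1+1+0+0+0+0 mod 2 = 0
  c[2] = d·G[:,2] = (01110111100)·(10000000000) mod 2 = 0+0+0+0+0+0+0+0+0+0+0 mod 2 = 0
  c[3] = d·G[:,3] = (01110111100)·(01110001111) mod 2 = 0+1+1+1+0+0+0+1+1+0+0 mod 2 = 1
  c[4] = d·G[:,4] = (01110111100)·(01000000000) mod 2 = 0+1+0+0+0+0+0+0+0+0+0 mod 2 = 1
  c[5] = d·G[:,5] = (01110111100)·(00100000000) mod 2 = 0+0+1+0+0+0+0+0+0+0+0 mod 2 = 1
  c[6] = d·G[:,6] = (01110111100)·(00010000000) mod 2 = 0+0+0+1+0+0+0+0+0+0+0 mod 2 = 1
  c[7] = d·G[:,7] = (01110111100)·(00001111111) mod 2 = 0+0+0+0+0+1+1+1+1+0+0 mod 2 = 0
  c[8] = d·G[:,8] = (01110111100)·(00001000000) mod 2 = 0+0+0+0+0+0+0+0+0+0+0 mod 2 = 0
  c[9] = d·G[:,9] = (01110111100)·(00000100000) mod 2 = 0+0+0+0+0+1+0+0+0+0+0 mod 2 = 1
  c[10] = d·G[:,10] = (01110111100)·(00000010000) mod 2 = 0+0+0+0+0+0+1+0+0+0+0 mod 2 = 1
  c[11] = d·G[:,11] = (01110111100)·(00000001000) mod 2 = 0+0+0+0+0+0+0+1+0+0+0 mod 2 = 1
  c[12] = d·G[:,12] = (01110111100)·(00000000100) mod 2 = 0+0+0+0+0+0+0+0+1+0+0 mod 2 = 1
  c[13] = d·G[:,13] = (01110111100)·(00000000010) mod 2 = 0+0+0+0+0+0+0+0+0+0+0 mod 2 = 0
  c[14] = d·G[:,14] = (01110111100)·(00000000001) mod 2 = 0+0+0+0+0+0+0+0+0+0+0 mod 2 = 0
Codeword = 000111100111100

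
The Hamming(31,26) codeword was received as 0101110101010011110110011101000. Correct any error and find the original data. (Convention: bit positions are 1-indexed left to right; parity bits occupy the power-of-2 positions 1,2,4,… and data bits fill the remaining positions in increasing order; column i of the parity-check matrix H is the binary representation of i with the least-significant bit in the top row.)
Syndrome s = H · r^T (mod 2), r = 0101110101010011110110011101000:
  s[0] = (1010101010101010101010101010101)·(0101110101010011110110011101000) mod 2 = 0+0+0+0+1+0+0+0+0+0+0+0+0+0+1+0+1+0+0+0+1+0+0+0+1+0+0+0+0+0+0 mod 2 = 1
  s[1] = (0110011001100110011001100110011)·(0101110101010011110110011101000) mod 2 = 0+1+0+0+0+1+0+0+0+1+0+0+0+0+1+0+0+1+0+0+0+0+0+0+0+1+0+0+0+0+0 mod 2 = 0
  s[2] = (0001111000011110000111100001111)·(0101110101010011110110011101000) mod 2 = 0+0+0+1+1+1+0+0+0+0+0+1+0+0+1+0+0+0+0+1+1+0+0+0+0+0+0+1+0+0+0 mod 2 = 0
  s[3] = (0000000111111110000000011111111)·(0101110101010011110110011101000) mod 2 = 0+0+0+0+0+0+0+1+0+1+0+1+0+0+1+0+0+0+0+0+0+0+0+1+1+1+0+1+0+0+0 mod 2 = 0
  s[4] = (0000000000000001111111111111111)·(0101110101010011110110011101000) mod 2 = 0+0+0+0+0+0+0+0+0+0+0+0+0+0+0+1+1+1+0+1+1+0+0+1+1+1+0+1+0+0+0 mod 2 = 1
Syndrome = 10001
Column 17 of H equals this syndrome → error at bit 17 (1-indexed).
Flip bit 17: 0101110101010011110110011101000 → 0101110101010011010110011101000
Extract data bits at positions {3,5,6,7,9,10,11,12,13,14,15,17,18,19,20,21,22,23,24,25,26,27,28,29,30,31}: 01100101001010110011101000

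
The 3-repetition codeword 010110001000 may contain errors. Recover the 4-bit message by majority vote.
Split into 3-bit blocks and majority-vote each:
  block 1 = 010: 1 ones, 2 zeros → 0
  block 2 = 110: 2 ones, 1 zeros → 1
  block 3 = 001: 1 ones, 2 zeros → 0
  block 4 = 000: 0 ones, 3 zeros → 0
Decoded = 0100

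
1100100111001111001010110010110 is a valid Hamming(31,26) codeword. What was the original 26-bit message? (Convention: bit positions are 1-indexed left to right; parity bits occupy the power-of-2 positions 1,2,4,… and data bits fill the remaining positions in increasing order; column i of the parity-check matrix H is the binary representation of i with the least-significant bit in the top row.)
Parity bits occupy power-of-2 positions; data bits are at positions {3,5,6,7,9,10,11,12,13,14,15,17,18,19,20,21,22,23,24,25,26,27,28,29,30,31} (1-indexed).
Extract: c[3]=0 c[5]=1 c[6]=0 c[7]=0 c[9]=1 c[10]=1 c[11]=0 c[12]=0 c[13]=1 c[14]=1 c[15]=1 c[17]=0 c[18]=0 c[19]=1 c[20]=0 c[21]=1 c[22]=0 c[23]=1 c[24]=1 c[25]=0 c[26]=0 c[27]=1 c[28]=0 c[29]=1 c[30]=1 c[31]=0
Data = 01001100111001010110010110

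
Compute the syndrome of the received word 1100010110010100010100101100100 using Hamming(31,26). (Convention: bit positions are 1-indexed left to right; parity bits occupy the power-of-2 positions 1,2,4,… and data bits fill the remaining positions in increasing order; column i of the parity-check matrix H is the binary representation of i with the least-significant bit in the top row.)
Syndrome s = H · r^T (mod 2), r = 1100010110010100010100101100100:
  s[0] = (1010101010101010101010101010101)·(1100010110010100010100101100100) mod 2 = 1+0+0+0+0+0+0+0+1+0+0+0+0+0+0+0+0+0+0+0+0+0+1+0+1+0+0+0+1+0+0 mod 2 = 1
  s[1] = (0110011001100110011001100110011)·(1100010110010100010100101100100) mod 2 = 0+1+0+0+0+1+0+0+0+0+0+0+0+1+0+0+0+1+0+0+0+0+1+0+0+1+0+0+0+0+0 mod 2 = 0
  s[2] = (0001111000011110000111100001111)·(1100010110010100010100101100100) mod 2 = 0+0+0+0+0+1+0+0+0+0+0+1+0+1+0+0+0+0+0+1+0+0+1+0+0+0+0+0+1+0+0 mod 2 = 0
  s[3] = (0000000111111110000000011111111)·(1100010110010100010100101100100) mod 2 = 0+0+0+0+0+0+0+1+1+0+0+1+0+1+0+0+0+0+0+0+0+0+0+0+1+1+0+0+1+0+0 mod 2 = 1
  s[4] = (0000000000000001111111111111111)·(1100010110010100010100101100100) mod 2 = 0+0+0+0+0+0+0+0+0+0+0+0+0+0+0+0+0+1+0+1+0+0+1+0+1+1+0+0+1+0+0 mod 2 = 0
Syndrome = 10010
Non-zero syndrome: error at position 9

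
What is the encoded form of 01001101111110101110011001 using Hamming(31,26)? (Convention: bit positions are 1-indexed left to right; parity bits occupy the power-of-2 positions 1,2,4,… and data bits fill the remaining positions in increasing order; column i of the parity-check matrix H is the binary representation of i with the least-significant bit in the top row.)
Codeword c = d · G (mod 2), d = 01001101111110101110011001:
  c[0] = d·G[:,0] = (01001101111110101110011001)·(11011010101101010101010101) mod 2 = 0+1+0+0+1+0+0+0+1+0+1+1+0+0+0+0+0+1+0+0+0+1+0+0+0+1 mod 2 = 0
  c[1] = d·G[:,1] = (01001101111110101110011001)·(10110110011011001100110011) mod 2 = 0+0+0+0+0+1+0+0+0+1+1+0+1+0+0+0+1+1+0+0+0+1+0+0+0+1 mod 2 = 0
  c[2] = d·G[:,2] = (01001101111110101110011001)·(10000000000000000000000000) mod 2 = 0+0+0+0+0+0+0+0+0+0+0+0+0+0+0+0+0+0+0+0+0+0+0+0+0+0 mod 2 = 0
  c[3] = d·G[:,3] = (01001101111110101110011001)·(01110001111000111100001111) mod 2 = 0+1+0+0+0+0+0+1+1+1+1+0+0+0+1+0+1+1+0+0+0+0+1+0+0+1 mod 2 = 0
  c[4] = d·G[:,4] = (01001101111110101110011001)·(01000000000000000000000000) mod 2 = 0+1+0+0+0+0+0+0+0+0+0+0+0+0+0+0+0+0+0+0+0+0+0+0+0+0 mod 2 = 1
  c[5] = d·G[:,5] = (01001101111110101110011001)·(00100000000000000000000000) mod 2 = 0+0+0+0+0+0+0+0+0+0+0+0+0+0+0+0+0+0+0+0+0+0+0+0+0+0 mod 2 = 0
  c[6] = d·G[:,6] = (01001101111110101110011001)·(00010000000000000000000000) mod 2 = 0+0+0+0+0+0+0+0+0+0+0+0+0+0+0+0+0+0+0+0+0+0+0+0+0+0 mod 2 = 0
  c[7] = d·G[:,7] = (01001101111110101110011001)·(00001111111000000011111111) mod 2 = 0+0+0+0+1+1+0+1+1+1+1+0+0+0+0+0+0+0+1+0+0+1+1+0+0+1 mod 2 = 0
  c[8] = d·G[:,8] = (01001101111110101110011001)·(00001000000000000000000000) mod 2 = 0+0+0+0+1+0+0+0+0+0+0+0+0+0+0+0+0+0+0+0+0+0+0+0+0+0 mod 2 = 1
  c[9] = d·G[:,9] = (01001101111110101110011001)·(00000100000000000000000000) mod 2 = 0+0+0+0+0+1+0+0+0+0+0+0+0+0+0+0+0+0+0+0+0+0+0+0+0+0 mod 2 = 1
  c[10] = d·G[:,10] = (01001101111110101110011001)·(00000010000000000000000000) mod 2 = 0+0+0+0+0+0+0+0+0+0+0+0+0+0+0+0+0+0+0+0+0+0+0+0+0+0 mod 2 = 0
  c[11] = d·G[:,11] = (01001101111110101110011001)·(00000001000000000000000000) mod 2 = 0+0+0+0+0+0+0+1+0+0+0+0+0+0+0+0+0+0+0+0+0+0+0+0+0+0 mod 2 = 1
  c[12] = d·G[:,12] = (01001101111110101110011001)·(00000000100000000000000000) mod 2 = 0+0+0+0+0+0+0+0+1+0+0+0+0+0+0+0+0+0+0+0+0+0+0+0+0+0 mod 2 = 1
  c[13] = d·G[:,13] = (01001101111110101110011001)·(00000000010000000000000000) mod 2 = 0+0+0+0+0+0+0+0+0+1+0+0+0+0+0+0+0+0+0+0+0+0+0+0+0+0 mod 2 = 1
  c[14] = d·G[:,14] = (01001101111110101110011001)·(00000000001000000000000000) mod 2 = 0+0+0+0+0+0+0+0+0+0+1+0+0+0+0+0+0+0+0+0+0+0+0+0+0+0 mod 2 = 1
  c[15] = d·G[:,15] = (01001101111110101110011001)·(00000000000111111111111111) mod 2 = 0+0+0+0+0+0+0+0+0+0+0+1+1+0+1+0+1+1+1+0+0+1+1+0+0+1 mod 2 = 1
  c[16] = d·G[:,16] = (01001101111110101110011001)·(00000000000100000000000000) mod 2 = 0+0+0+0+0+0+0+0+0+0+0+1+0+0+0+0+0+0+0+0+0+0+0+0+0+0 mod 2 = 1
  c[17] = d·G[:,17] = (01001101111110101110011001)·(00000000000010000000000000) mod 2 = 0+0+0+0+0+0+0+0+0+0+0+0+1+0+0+0+0+0+0+0+0+0+0+0+0+0 mod 2 = 1
  c[18] = d·G[:,18] = (01001101111110101110011001)·(00000000000001000000000000) mod 2 = 0+0+0+0+0+0+0+0+0+0+0+0+0+0+0+0+0+0+0+0+0+0+0+0+0+0 mod 2 = 0
  c[19] = d·G[:,19] = (01001101111110101110011001)·(00000000000000100000000000) mod 2 = 0+0+0+0+0+0+0+0+0+0+0+0+0+0+1+0+0+0+0+0+0+0+0+0+0+0 mod 2 = 1
  c[20] = d·G[:,20] = (01001101111110101110011001)·(00000000000000010000000000) mod 2 = 0+0+0+0+0+0+0+0+0+0+0+0+0+0+0+0+0+0+0+0+0+0+0+0+0+0 mod 2 = 0
  c[21] = d·G[:,21] = (01001101111110101110011001)·(00000000000000001000000000) mod 2 = 0+0+0+0+0+0+0+0+0+0+0+0+0+0+0+0+1+0+0+0+0+0+0+0+0+0 mod 2 = 1
  c[22] = d·G[:,22] = (01001101111110101110011001)·(00000000000000000100000000) mod 2 = 0+0+0+0+0+0+0+0+0+0+0+0+0+0+0+0+0+1+0+0+0+0+0+0+0+0 mod 2 = 1
  c[23] = d·G[:,23] = (01001101111110101110011001)·(00000000000000000010000000) mod 2 = 0+0+0+0+0+0+0+0+0+0+0+0+0+0+0+0+0+0+1+0+0+0+0+0+0+0 mod 2 = 1
  c[24] = d·G[:,24] = (01001101111110101110011001)·(00000000000000000001000000) mod 2 = 0+0+0+0+0+0+0+0+0+0+0+0+0+0+0+0+0+0+0+0+0+0+0+0+0+0 mod 2 = 0
  c[25] = d·G[:,25] = (01001101111110101110011001)·(00000000000000000000100000) mod 2 = 0+0+0+0+0+0+0+0+0+0+0+0+0+0+0+0+0+0+0+0+0+0+0+0+0+0 mod 2 = 0
  c[26] = d·G[:,26] = (01001101111110101110011001)·(00000000000000000000010000) mod 2 = 0+0+0+0+0+0+0+0+0+0+0+0+0+0+0+0+0+0+0+0+0+1+0+0+0+0 mod 2 = 1
  c[27] = d·G[:,27] = (01001101111110101110011001)·(00000000000000000000001000) mod 2 = 0+0+0+0+0+0+0+0+0+0+0+0+0+0+0+0+0+0+0+0+0+0+1+0+0+0 mod 2 = 1
  c[28] = d·G[:,28] = (01001101111110101110011001)·(00000000000000000000000100) mod 2 = 0+0+0+0+0+0+0+0+0+0+0+0+0+0+0+0+0+0+0+0+0+0+0+0+0+0 mod 2 = 0
  c[29] = d·G[:,29] = (01001101111110101110011001)·(00000000000000000000000010) mod 2 = 0+0+0+0+0+0+0+0+0+0+0+0+0+0+0+0+0+0+0+0+0+0+0+0+0+0 mod 2 = 0
  c[30] = d·G[:,30] = (01001101111110101110011001)·(00000000000000000000000001) mod 2 = 0+0+0+0+0+0+0+0+0+0+0+0+0+0+0+0+0+0+0+0+0+0+0+0+0+1 mod 2 = 1
Codeword = 0000100011011111110101110011001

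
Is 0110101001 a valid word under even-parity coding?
Sum of all bits: 0+1+1+0+1+0+1+0+0+1 = 5; 5 mod 2 = 1. Result is 1 → parity error detected.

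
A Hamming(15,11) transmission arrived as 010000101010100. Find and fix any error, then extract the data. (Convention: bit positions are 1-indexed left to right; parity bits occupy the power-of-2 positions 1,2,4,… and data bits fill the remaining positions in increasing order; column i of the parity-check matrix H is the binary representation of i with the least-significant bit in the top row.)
Syndrome s = H · r^T (mod 2), r = 010000101010100:
  s[0] = (101010101010101)·(010000101010100) mod 2 = 0+0+0+0+0+0+1+0+1+0+1+0+1+0+0 mod 2 = 0
  s[1] = (011001100110011)·(010000101010100) mod 2 = 0+1+0+0+0+0+1+0+0+0+1+0+0+0+0 mod 2 = 1
  s[2] = (000111100001111)·(010000101010100) mod 2 = 0+0+0+0+0+0+1+0+0+0+0+0+1+0+0 mod 2 = 0
  s[3] = (000000011111111)·(010000101010100) mod 2 = 0+0+0+0+0+0+0+0+1+0+1+0+1+0+0 mod 2 = 1
Syndrome = 0101
Column 10 of H equals this syndrome → error at bit 10 (1-indexed).
Flip bit 10: 010000101010100 → 010000101110100
Extract data bits at positions {3,5,6,7,9,10,11,12,13,14,15}: 00011110100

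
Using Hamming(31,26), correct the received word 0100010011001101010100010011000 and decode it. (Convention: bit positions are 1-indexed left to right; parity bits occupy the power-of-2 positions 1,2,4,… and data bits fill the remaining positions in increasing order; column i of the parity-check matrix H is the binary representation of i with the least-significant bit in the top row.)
Syndrome s = H · r^T (mod 2), r = 0100010011001101010100010011000:
  s[0] = (1010101010101010101010101010101)·(0100010011001101010100010011000) mod 2 = 0+0+0+0+0+0+0+0+1+0+0+0+1+0+0+0+0+0+0+0+0+0+0+0+0+0+1+0+0+0+0 mod 2 = 1
  s[1] = (0110011001100110011001100110011)·(0100010011001101010100010011000) mod 2 = 0+1+0+0+0+1+0+0+0+1+0+0+0+1+0+0+0+1+0+0+0+0+0+0+0+0+1+0+0+0+0 mod 2 = 0
  s[2] = (0001111000011110000111100001111)·(0100010011001101010100010011000) mod 2 = 0+0+0+0+0+1+0+0+0+0+0+0+1+1+0+0+0+0+0+1+0+0+0+0+0+0+0+1+0+0+0 mod 2 = 1
  s[3] = (0000000111111110000000011111111)·(0100010011001101010100010011000) mod 2 = 0+0+0+0+0+0+0+0+1+1+0+0+1+1+0+0+0+0+0+0+0+0+0+1+0+0+1+1+0+0+0 mod 2 = 1
  s[4] = (0000000000000001111111111111111)·(0100010011001101010100010011000) mod 2 = 0+0+0+0+0+0+0+0+0+0+0+0+0+0+0+1+0+1+0+1+0+0+0+1+0+0+1+1+0+0+0 mod 2 = 0
Syndrome = 10110
Column 13 of H equals this syndrome → error at bit 13 (1-indexed).
Flip bit 13: 0100010011001101010100010011000 → 0100010011000101010100010011000
Extract data bits at positions {3,5,6,7,9,10,11,12,13,14,15,17,18,19,20,21,22,23,24,25,26,27,28,29,30,31}: 00101100010010100010011000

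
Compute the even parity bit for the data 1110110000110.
Sum of data bits: 1+1+1+0+1+1+0+0+0+0+1+1+0 = 7.
7 mod 2 = 1, so parity bit = 1.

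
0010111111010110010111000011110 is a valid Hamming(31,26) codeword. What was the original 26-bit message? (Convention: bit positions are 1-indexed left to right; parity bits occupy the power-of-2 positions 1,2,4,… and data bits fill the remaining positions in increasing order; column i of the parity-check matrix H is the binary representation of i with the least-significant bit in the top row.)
Parity bits occupy power-of-2 positions; data bits are at positions {3,5,6,7,9,10,11,12,13,14,15,17,18,19,20,21,22,23,24,25,26,27,28,29,30,31} (1-indexed).
Extract: c[3]=1 c[5]=1 c[6]=1 c[7]=1 c[9]=1 c[10]=1 c[11]=0 c[12]=1 c[13]=0 c[14]=1 c[15]=1 c[17]=0 c[18]=1 c[19]=0 c[20]=1 c[21]=1 c[22]=1 c[23]=0 c[24]=0 c[25]=0 c[26]=0 c[27]=1 c[28]=1 c[29]=1 c[30]=1 c[31]=0
Data = 11111101011010111000011110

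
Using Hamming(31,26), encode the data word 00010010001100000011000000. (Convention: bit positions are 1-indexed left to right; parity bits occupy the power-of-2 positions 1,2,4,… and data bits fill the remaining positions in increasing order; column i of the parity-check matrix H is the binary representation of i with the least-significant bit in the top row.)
Codeword c = d · G (mod 2), d = 00010010001100000011000000:
  c[0] = d·G[:,0] = (00010010001100000011000000)·(11011010101101010101010101) mod 2 = 0+0+0+1+0+0+1+0+0+0+1+1+0+0+0+0+0+0+0+1+0+0+0+0+0+0 mod 2 = 1
  c[1] = d·G[:,1] = (00010010001100000011000000)·(10110110011011001100110011) mod 2 = 0+0+0+1+0+0+1+0+0+0+1+0+0+0+0+0+0+0+0+0+0+0+0+0+0+0 mod 2 = 1
  c[2] = d·G[:,2] = (00010010001100000011000000)·(10000000000000000000000000) mod 2 = 0+0+0+0+0+0+0+0+0+0+0+0+0+0+0+0+0+0+0+0+0+0+0+0+0+0 mod 2 = 0
  c[3] = d·G[:,3] = (00010010001100000011000000)·(01110001111000111100001111) mod 2 = 0+0+0+1+0+0+0+0+0+0+1+0+0+0+0+0+0+0+0+0+0+0+0+0+0+0 mod 2 = 0
  c[4] = d·G[:,4] = (00010010001100000011000000)·(01000000000000000000000000) mod 2 = 0+0+0+0+0+0+0+0+0+0+0+0+0+0+0+0+0+0+0+0+0+0+0+0+0+0 mod 2 = 0
  c[5] = d·G[:,5] = (00010010001100000011000000)·(00100000000000000000000000) mod 2 = 0+0+0+0+0+0+0+0+0+0+0+0+0+0+0+0+0+0+0+0+0+0+0+0+0+0 mod 2 = 0
  c[6] = d·G[:,6] = (00010010001100000011000000)·(00010000000000000000000000) mod 2 = 0+0+0+1+0+0+0+0+0+0+0+0+0+0+0+0+0+0+0+0+0+0+0+0+0+0 mod 2 = 1
  c[7] = d·G[:,7] = (00010010001100000011000000)·(00001111111000000011111111) mod 2 = 0+0+0+0+0+0+1+0+0+0+1+0+0+0+0+0+0+0+1+1+0+0+0+0+0+0 mod 2 = 0
  c[8] = d·G[:,8] = (00010010001100000011000000)·(00001000000000000000000000) mod 2 = 0+0+0+0+0+0+0+0+0+0+0+0+0+0+0+0+0+0+0+0+0+0+0+0+0+0 mod 2 = 0
  c[9] = d·G[:,9] = (00010010001100000011000000)·(00000100000000000000000000) mod 2 = 0+0+0+0+0+0+0+0+0+0+0+0+0+0+0+0+0+0+0+0+0+0+0+0+0+0 mod 2 = 0
  c[10] = d·G[:,10] = (00010010001100000011000000)·(00000010000000000000000000) mod 2 = 0+0+0+0+0+0+1+0+0+0+0+0+0+0+0+0+0+0+0+0+0+0+0+0+0+0 mod 2 = 1
  c[11] = d·G[:,11] = (00010010001100000011000000)·(00000001000000000000000000) mod 2 = 0+0+0+0+0+0+0+0+0+0+0+0+0+0+0+0+0+0+0+0+0+0+0+0+0+0 mod 2 = 0
  c[12] = d·G[:,12] = (00010010001100000011000000)·(00000000100000000000000000) mod 2 = 0+0+0+0+0+0+0+0+0+0+0+0+0+0+0+0+0+0+0+0+0+0+0+0+0+0 mod 2 = 0
  c[13] = d·G[:,13] = (00010010001100000011000000)·(00000000010000000000000000) mod 2 = 0+0+0+0+0+0+0+0+0+0+0+0+0+0+0+0+0+0+0+0+0+0+0+0+0+0 mod 2 = 0
  c[14] = d·G[:,14] = (00010010001100000011000000)·(00000000001000000000000000) mod 2 = 0+0+0+0+0+0+0+0+0+0+1+0+0+0+0+0+0+0+0+0+0+0+0+0+0+0 mod 2 = 1
  c[15] = d·G[:,15] = (00010010001100000011000000)·(00000000000111111111111111) mod 2 = 0+0+0+0+0+0+0+0+0+0+0+1+0+0+0+0+0+0+1+1+0+0+0+0+0+0 mod 2 = 1
  c[16] = d·G[:,16] = (00010010001100000011000000)·(00000000000100000000000000) mod 2 = 0+0+0+0+0+0+0+0+0+0+0+1+0+0+0+0+0+0+0+0+0+0+0+0+0+0 mod 2 = 1
  c[17] = d·G[:,17] = (00010010001100000011000000)·(00000000000010000000000000) mod 2 = 0+0+0+0+0+0+0+0+0+0+0+0+0+0+0+0+0+0+0+0+0+0+0+0+0+0 mod 2 = 0
  c[18] = d·G[:,18] = (00010010001100000011000000)·(00000000000001000000000000) mod 2 = 0+0+0+0+0+0+0+0+0+0+0+0+0+0+0+0+0+0+0+0+0+0+0+0+0+0 mod 2 = 0
  c[19] = d·G[:,19] = (00010010001100000011000000)·(00000000000000100000000000) mod 2 = 0+0+0+0+0+0+0+0+0+0+0+0+0+0+0+0+0+0+0+0+0+0+0+0+0+0 mod 2 = 0
  c[20] = d·G[:,20] = (00010010001100000011000000)·(00000000000000010000000000) mod 2 = 0+0+0+0+0+0+0+0+0+0+0+0+0+0+0+0+0+0+0+0+0+0+0+0+0+0 mod 2 = 0
  c[21] = d·G[:,21] = (00010010001100000011000000)·(00000000000000001000000000) mod 2 = 0+0+0+0+0+0+0+0+0+0+0+0+0+0+0+0+0+0+0+0+0+0+0+0+0+0 mod 2 = 0
  c[22] = d·G[:,22] = (00010010001100000011000000)·(00000000000000000100000000) mod 2 = 0+0+0+0+0+0+0+0+0+0+0+0+0+0+0+0+0+0+0+0+0+0+0+0+0+0 mod 2 = 0
  c[23] = d·G[:,23] = (00010010001100000011000000)·(00000000000000000010000000) mod 2 = 0+0+0+0+0+0+0+0+0+0+0+0+0+0+0+0+0+0+1+0+0+0+0+0+0+0 mod 2 = 1
  c[24] = d·G[:,24] = (00010010001100000011000000)·(00000000000000000001000000) mod 2 = 0+0+0+0+0+0+0+0+0+0+0+0+0+0+0+0+0+0+0+1+0+0+0+0+0+0 mod 2 = 1
  c[25] = d·G[:,25] = (00010010001100000011000000)·(00000000000000000000100000) mod 2 = 0+0+0+0+0+0+0+0+0+0+0+0+0+0+0+0+0+0+0+0+0+0+0+0+0+0 mod 2 = 0
  c[26] = d·G[:,26] = (00010010001100000011000000)·(00000000000000000000010000) mod 2 = 0+0+0+0+0+0+0+0+0+0+0+0+0+0+0+0+0+0+0+0+0+0+0+0+0+0 mod 2 = 0
  c[27] = d·G[:,27] = (00010010001100000011000000)·(00000000000000000000001000) mod 2 = 0+0+0+0+0+0+0+0+0+0+0+0+0+0+0+0+0+0+0+0+0+0+0+0+0+0 mod 2 = 0
  c[28] = d·G[:,28] = (00010010001100000011000000)·(00000000000000000000000100) mod 2 = 0+0+0+0+0+0+0+0+0+0+0+0+0+0+0+0+0+0+0+0+0+0+0+0+0+0 mod 2 = 0
  c[29] = d·G[:,29] = (00010010001100000011000000)·(00000000000000000000000010) mod 2 = 0+0+0+0+0+0+0+0+0+0+0+0+0+0+0+0+0+0+0+0+0+0+0+0+0+0 mod 2 = 0
  c[30] = d·G[:,30] = (00010010001100000011000000)·(00000000000000000000000001) mod 2 = 0+0+0+0+0+0+0+0+0+0+0+0+0+0+0+0+0+0+0+0+0+0+0+0+0+0 mod 2 = 0
Codeword = 1100001000100011100000011000000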